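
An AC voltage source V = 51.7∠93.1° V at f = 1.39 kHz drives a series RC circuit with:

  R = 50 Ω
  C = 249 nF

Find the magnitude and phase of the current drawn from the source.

Step 1 — Angular frequency: ω = 2π·f = 2π·1390 = 8734 rad/s.
Step 2 — Component impedances:
  R: Z = R = 50 Ω
  C: Z = 1/(jωC) = -j/(ω·C) = 0 - j459.8 Ω
Step 3 — Series combination: Z_total = R + C = 50 - j459.8 Ω = 462.5∠-83.8° Ω.
Step 4 — Source phasor: V = 51.7∠93.1° V = -2.796 + j51.62 V.
Step 5 — Ohm's law: I = V / Z_total = (-2.796 + j51.62) / (50 - j459.8) = -0.1116 + j0.006055 A.
Step 6 — Convert to polar: |I| = 0.1118 A, ∠I = 176.9°.

I = 0.1118∠176.9° A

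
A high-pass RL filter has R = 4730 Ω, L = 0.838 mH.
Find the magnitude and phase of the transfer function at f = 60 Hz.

Step 1 — Angular frequency: ω = 2π·60 = 377 rad/s.
Step 2 — Transfer function: H(jω) = jωL/(R + jωL).
Step 3 — Numerator jωL = j·0.3159; denominator R + jωL = 4730 + j0.3159.
Step 4 — H = 4.461e-09 + j6.679e-05.
Step 5 — Magnitude: |H| = 6.679e-05 (-83.5 dB); phase: φ = 90.0°.

|H| = 6.679e-05 (-83.5 dB), φ = 90.0°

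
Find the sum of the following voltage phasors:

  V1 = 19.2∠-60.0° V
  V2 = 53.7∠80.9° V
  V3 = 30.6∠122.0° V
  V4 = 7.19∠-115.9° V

Step 1 — Convert each phasor to rectangular form:
  V1 = 19.2·(cos(-60.0°) + j·sin(-60.0°)) = 9.6 - j16.63 V
  V2 = 53.7·(cos(80.9°) + j·sin(80.9°)) = 8.493 + j53.02 V
  V3 = 30.6·(cos(122.0°) + j·sin(122.0°)) = -16.22 + j25.95 V
  V4 = 7.19·(cos(-115.9°) + j·sin(-115.9°)) = -3.141 - j6.468 V
Step 2 — Sum components: V_total = -1.263 + j55.88 V.
Step 3 — Convert to polar: |V_total| = 55.89 V, ∠V_total = 91.3°.

V_total = 55.89∠91.3° V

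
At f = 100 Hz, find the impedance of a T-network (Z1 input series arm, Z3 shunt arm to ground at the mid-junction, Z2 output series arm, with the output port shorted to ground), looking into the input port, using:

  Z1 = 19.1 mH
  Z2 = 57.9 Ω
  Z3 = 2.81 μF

Step 1 — Angular frequency: ω = 2π·f = 2π·100 = 628.3 rad/s.
Step 2 — Component impedances:
  Z1: Z = jωL = j·628.3·0.0191 = 0 + j12 Ω
  Z2: Z = R = 57.9 Ω
  Z3: Z = 1/(jωC) = -j/(ω·C) = 0 - j566.4 Ω
Step 3 — With the output port shorted to ground, the output series arm Z2 runs from the junction to ground; the shunt arm Z3 also runs from the junction to ground. They appear in parallel: Z3 || Z2 = 57.3 - j5.858 Ω.
Step 4 — Series with input arm Z1: Z_in = Z1 + (Z3 || Z2) = 57.3 + j6.143 Ω = 57.63∠6.1° Ω.

Z = 57.3 + j6.143 Ω = 57.63∠6.1° Ω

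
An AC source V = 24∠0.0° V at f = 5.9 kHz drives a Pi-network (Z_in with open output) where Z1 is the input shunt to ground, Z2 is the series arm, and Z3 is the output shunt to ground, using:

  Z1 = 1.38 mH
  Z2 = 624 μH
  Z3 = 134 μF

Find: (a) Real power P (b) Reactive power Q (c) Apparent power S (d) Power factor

Step 1 — Angular frequency: ω = 2π·f = 2π·5900 = 3.707e+04 rad/s.
Step 2 — Component impedances:
  Z1: Z = jωL = j·3.707e+04·0.00138 = 0 + j51.16 Ω
  Z2: Z = jωL = j·3.707e+04·0.000624 = 0 + j23.13 Ω
  Z3: Z = 1/(jωC) = -j/(ω·C) = 0 - j0.2013 Ω
Step 3 — With open output, the series arm Z2 and the output shunt Z3 appear in series to ground: Z2 + Z3 = 0 + j22.93 Ω.
Step 4 — Parallel with input shunt Z1: Z_in = Z1 || (Z2 + Z3) = 0 + j15.83 Ω = 15.83∠90.0° Ω.
Step 5 — Source phasor: V = 24∠0.0° V = 24 V.
Step 6 — Current: I = V / Z = 0 - j1.516 A = 1.516∠-90.0° A.
Step 7 — Complex power: S = V·I* = 0 + j36.38 VA.
Step 8 — Real power: P = Re(S) = 0 W.
Step 9 — Reactive power: Q = Im(S) = 36.38 VAR.
Step 10 — Apparent power: |S| = 36.38 VA.
Step 11 — Power factor: PF = P/|S| = 0 (lagging).

(a) P = 0 W  (b) Q = 36.38 VAR  (c) S = 36.38 VA  (d) PF = 0 (lagging)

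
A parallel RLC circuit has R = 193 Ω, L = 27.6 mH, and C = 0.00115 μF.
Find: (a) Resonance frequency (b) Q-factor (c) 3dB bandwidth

Step 1 — Resonance: ω₀ = 1/√(LC) = 1/√(0.0276·1.15e-09) = 1.775e+05 rad/s.
Step 2 — f₀ = ω₀/(2π) = 2.825e+04 Hz.
Step 3 — Parallel Q: Q = R/(ω₀L) = 193/(1.775e+05·0.0276) = 0.0394.
Step 4 — Bandwidth: Δω = ω₀/Q = 4.506e+06 rad/s; BW = Δω/(2π) = 7.171e+05 Hz.

(a) f₀ = 2.825e+04 Hz  (b) Q = 0.0394  (c) BW = 7.171e+05 Hz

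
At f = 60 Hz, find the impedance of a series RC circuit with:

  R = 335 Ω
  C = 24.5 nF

Step 1 — Angular frequency: ω = 2π·f = 2π·60 = 377 rad/s.
Step 2 — Component impedances:
  R: Z = R = 335 Ω
  C: Z = 1/(jωC) = -j/(ω·C) = 0 - j1.083e+05 Ω
Step 3 — Series combination: Z_total = R + C = 335 - j1.083e+05 Ω = 1.083e+05∠-89.8° Ω.

Z = 335 - j1.083e+05 Ω = 1.083e+05∠-89.8° Ω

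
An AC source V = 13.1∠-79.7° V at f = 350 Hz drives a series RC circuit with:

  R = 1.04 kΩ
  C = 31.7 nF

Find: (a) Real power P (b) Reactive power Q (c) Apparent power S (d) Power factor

Step 1 — Angular frequency: ω = 2π·f = 2π·350 = 2199 rad/s.
Step 2 — Component impedances:
  R: Z = R = 1040 Ω
  C: Z = 1/(jωC) = -j/(ω·C) = 0 - j1.434e+04 Ω
Step 3 — Series combination: Z_total = R + C = 1040 - j1.434e+04 Ω = 1.438e+04∠-85.9° Ω.
Step 4 — Source phasor: V = 13.1∠-79.7° V = 2.342 - j12.89 V.
Step 5 — Current: I = V / Z = 0.0009056 + j9.763e-05 A = 0.0009108∠6.2° A.
Step 6 — Complex power: S = V·I* = 0.0008628 - j0.0119 VA.
Step 7 — Real power: P = Re(S) = 0.0008628 W.
Step 8 — Reactive power: Q = Im(S) = -0.0119 VAR.
Step 9 — Apparent power: |S| = 0.01193 VA.
Step 10 — Power factor: PF = P/|S| = 0.07231 (leading).

(a) P = 0.0008628 W  (b) Q = -0.0119 VAR  (c) S = 0.01193 VA  (d) PF = 0.07231 (leading)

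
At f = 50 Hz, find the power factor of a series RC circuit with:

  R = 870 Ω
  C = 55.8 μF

Step 1 — Angular frequency: ω = 2π·f = 2π·50 = 314.2 rad/s.
Step 2 — Component impedances:
  R: Z = R = 870 Ω
  C: Z = 1/(jωC) = -j/(ω·C) = 0 - j57.04 Ω
Step 3 — Series combination: Z_total = R + C = 870 - j57.04 Ω = 871.9∠-3.8° Ω.
Step 4 — Power factor: PF = cos(φ) = Re(Z)/|Z| = 870/871.87 = 0.9979.
Step 5 — Type: Im(Z) = -57.04 ⇒ leading (phase φ = -3.8°).

PF = 0.9979 (leading, φ = -3.8°)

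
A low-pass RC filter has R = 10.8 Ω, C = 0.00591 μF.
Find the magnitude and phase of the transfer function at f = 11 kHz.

Step 1 — Angular frequency: ω = 2π·1.1e+04 = 6.912e+04 rad/s.
Step 2 — Transfer function: H(jω) = 1/(1 + jωRC).
Step 3 — Denominator: 1 + jωRC = 1 + j·6.912e+04·10.8·5.91e-09 = 1 + j0.004411.
Step 4 — H = 1 - j0.004411.
Step 5 — Magnitude: |H| = 1 (-0.0 dB); phase: φ = -0.3°.

|H| = 1 (-0.0 dB), φ = -0.3°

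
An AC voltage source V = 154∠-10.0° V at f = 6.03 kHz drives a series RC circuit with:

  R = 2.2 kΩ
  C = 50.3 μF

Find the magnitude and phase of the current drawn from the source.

Step 1 — Angular frequency: ω = 2π·f = 2π·6030 = 3.789e+04 rad/s.
Step 2 — Component impedances:
  R: Z = R = 2200 Ω
  C: Z = 1/(jωC) = -j/(ω·C) = 0 - j0.5247 Ω
Step 3 — Series combination: Z_total = R + C = 2200 - j0.5247 Ω = 2200∠-0.0° Ω.
Step 4 — Source phasor: V = 154∠-10.0° V = 151.7 - j26.74 V.
Step 5 — Ohm's law: I = V / Z_total = (151.7 - j26.74) / (2200 - j0.5247) = 0.06894 - j0.01214 A.
Step 6 — Convert to polar: |I| = 0.07 A, ∠I = -10.0°.

I = 0.07∠-10.0° A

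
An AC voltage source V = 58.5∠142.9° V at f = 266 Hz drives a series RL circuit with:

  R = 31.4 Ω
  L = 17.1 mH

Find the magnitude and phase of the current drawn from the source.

Step 1 — Angular frequency: ω = 2π·f = 2π·266 = 1671 rad/s.
Step 2 — Component impedances:
  R: Z = R = 31.4 Ω
  L: Z = jωL = j·1671·0.0171 = 0 + j28.58 Ω
Step 3 — Series combination: Z_total = R + L = 31.4 + j28.58 Ω = 42.46∠42.3° Ω.
Step 4 — Source phasor: V = 58.5∠142.9° V = -46.66 + j35.29 V.
Step 5 — Ohm's law: I = V / Z_total = (-46.66 + j35.29) / (31.4 + j28.58) = -0.2533 + j1.354 A.
Step 6 — Convert to polar: |I| = 1.378 A, ∠I = 100.6°.

I = 1.378∠100.6° A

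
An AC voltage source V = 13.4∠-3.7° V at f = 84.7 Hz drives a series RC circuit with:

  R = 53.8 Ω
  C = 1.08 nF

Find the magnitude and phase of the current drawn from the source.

Step 1 — Angular frequency: ω = 2π·f = 2π·84.7 = 532.2 rad/s.
Step 2 — Component impedances:
  R: Z = R = 53.8 Ω
  C: Z = 1/(jωC) = -j/(ω·C) = 0 - j1.74e+06 Ω
Step 3 — Series combination: Z_total = R + C = 53.8 - j1.74e+06 Ω = 1.74e+06∠-90.0° Ω.
Step 4 — Source phasor: V = 13.4∠-3.7° V = 13.37 - j0.8647 V.
Step 5 — Ohm's law: I = V / Z_total = (13.37 - j0.8647) / (53.8 - j1.74e+06) = 4.973e-07 + j7.686e-06 A.
Step 6 — Convert to polar: |I| = 7.702e-06 A, ∠I = 86.3°.

I = 7.702e-06∠86.3° A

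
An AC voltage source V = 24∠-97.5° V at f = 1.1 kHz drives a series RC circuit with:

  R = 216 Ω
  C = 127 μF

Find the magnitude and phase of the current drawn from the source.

Step 1 — Angular frequency: ω = 2π·f = 2π·1100 = 6912 rad/s.
Step 2 — Component impedances:
  R: Z = R = 216 Ω
  C: Z = 1/(jωC) = -j/(ω·C) = 0 - j1.139 Ω
Step 3 — Series combination: Z_total = R + C = 216 - j1.139 Ω = 216∠-0.3° Ω.
Step 4 — Source phasor: V = 24∠-97.5° V = -3.133 - j23.79 V.
Step 5 — Ohm's law: I = V / Z_total = (-3.133 - j23.79) / (216 - j1.139) = -0.01392 - j0.1102 A.
Step 6 — Convert to polar: |I| = 0.1111 A, ∠I = -97.2°.

I = 0.1111∠-97.2° A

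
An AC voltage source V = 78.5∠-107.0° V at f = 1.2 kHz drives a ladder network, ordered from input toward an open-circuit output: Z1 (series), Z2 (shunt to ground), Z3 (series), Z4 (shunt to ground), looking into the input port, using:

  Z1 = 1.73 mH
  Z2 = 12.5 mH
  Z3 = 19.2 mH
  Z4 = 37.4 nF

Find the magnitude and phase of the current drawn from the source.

Step 1 — Angular frequency: ω = 2π·f = 2π·1200 = 7540 rad/s.
Step 2 — Component impedances:
  Z1: Z = jωL = j·7540·0.00173 = 0 + j13.04 Ω
  Z2: Z = jωL = j·7540·0.0125 = 0 + j94.25 Ω
  Z3: Z = jωL = j·7540·0.0192 = 0 + j144.8 Ω
  Z4: Z = 1/(jωC) = -j/(ω·C) = 0 - j3546 Ω
Step 3 — Ladder network (open output): work backward from the far end, alternating series and parallel combinations. Z_in = 0 + j110 Ω = 110∠90.0° Ω.
Step 4 — Source phasor: V = 78.5∠-107.0° V = -22.95 - j75.07 V.
Step 5 — Ohm's law: I = V / Z_total = (-22.95 - j75.07) / (0 + j110) = -0.6826 + j0.2087 A.
Step 6 — Convert to polar: |I| = 0.7138 A, ∠I = 163.0°.

I = 0.7138∠163.0° A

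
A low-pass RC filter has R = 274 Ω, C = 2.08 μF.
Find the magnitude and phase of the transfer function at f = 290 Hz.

Step 1 — Angular frequency: ω = 2π·290 = 1822 rad/s.
Step 2 — Transfer function: H(jω) = 1/(1 + jωRC).
Step 3 — Denominator: 1 + jωRC = 1 + j·1822·274·2.08e-06 = 1 + j1.038.
Step 4 — H = 0.4811 - j0.4996.
Step 5 — Magnitude: |H| = 0.6936 (-3.2 dB); phase: φ = -46.1°.

|H| = 0.6936 (-3.2 dB), φ = -46.1°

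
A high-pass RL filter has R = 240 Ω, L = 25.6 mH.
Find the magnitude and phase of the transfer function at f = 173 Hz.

Step 1 — Angular frequency: ω = 2π·173 = 1087 rad/s.
Step 2 — Transfer function: H(jω) = jωL/(R + jωL).
Step 3 — Numerator jωL = j·27.83; denominator R + jωL = 240 + j27.83.
Step 4 — H = 0.01327 + j0.1144.
Step 5 — Magnitude: |H| = 0.1152 (-18.8 dB); phase: φ = 83.4°.

|H| = 0.1152 (-18.8 dB), φ = 83.4°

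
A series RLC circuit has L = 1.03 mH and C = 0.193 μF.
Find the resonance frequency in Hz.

Step 1 — Resonance condition Im(Z)=0 gives ω₀ = 1/√(LC).
Step 2 — ω₀ = 1/√(0.00103·1.93e-07) = 7.093e+04 rad/s.
Step 3 — f₀ = ω₀/(2π) = 1.129e+04 Hz.

f₀ = 1.129e+04 Hz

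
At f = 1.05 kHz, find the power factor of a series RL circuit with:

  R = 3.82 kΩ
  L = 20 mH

Step 1 — Angular frequency: ω = 2π·f = 2π·1050 = 6597 rad/s.
Step 2 — Component impedances:
  R: Z = R = 3820 Ω
  L: Z = jωL = j·6597·0.02 = 0 + j131.9 Ω
Step 3 — Series combination: Z_total = R + L = 3820 + j131.9 Ω = 3822∠2.0° Ω.
Step 4 — Power factor: PF = cos(φ) = Re(Z)/|Z| = 3820/3822.3 = 0.9994.
Step 5 — Type: Im(Z) = 131.9 ⇒ lagging (phase φ = 2.0°).

PF = 0.9994 (lagging, φ = 2.0°)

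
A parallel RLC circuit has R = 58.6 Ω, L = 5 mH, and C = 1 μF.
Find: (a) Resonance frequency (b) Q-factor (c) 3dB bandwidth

Step 1 — Resonance: ω₀ = 1/√(LC) = 1/√(0.005·1e-06) = 1.414e+04 rad/s.
Step 2 — f₀ = ω₀/(2π) = 2251 Hz.
Step 3 — Parallel Q: Q = R/(ω₀L) = 58.6/(1.414e+04·0.005) = 0.8287.
Step 4 — Bandwidth: Δω = ω₀/Q = 1.706e+04 rad/s; BW = Δω/(2π) = 2716 Hz.

(a) f₀ = 2251 Hz  (b) Q = 0.8287  (c) BW = 2716 Hz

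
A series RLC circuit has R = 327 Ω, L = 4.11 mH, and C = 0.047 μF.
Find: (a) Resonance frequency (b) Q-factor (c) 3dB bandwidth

Step 1 — Resonance condition Im(Z)=0 gives ω₀ = 1/√(LC).
Step 2 — ω₀ = 1/√(0.00411·4.7e-08) = 7.195e+04 rad/s.
Step 3 — f₀ = ω₀/(2π) = 1.145e+04 Hz.
Step 4 — Series Q: Q = ω₀L/R = 7.195e+04·0.00411/327 = 0.9043.
Step 5 — 3dB bandwidth: Δω = ω₀/Q = 7.956e+04 rad/s; BW = Δω/(2π) = 1.266e+04 Hz.

(a) f₀ = 1.145e+04 Hz  (b) Q = 0.9043  (c) BW = 1.266e+04 Hz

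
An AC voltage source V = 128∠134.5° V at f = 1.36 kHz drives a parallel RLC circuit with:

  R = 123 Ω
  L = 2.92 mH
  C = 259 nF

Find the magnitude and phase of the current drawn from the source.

Step 1 — Angular frequency: ω = 2π·f = 2π·1360 = 8545 rad/s.
Step 2 — Component impedances:
  R: Z = R = 123 Ω
  L: Z = jωL = j·8545·0.00292 = 0 + j24.95 Ω
  C: Z = 1/(jωC) = -j/(ω·C) = 0 - j451.8 Ω
Step 3 — Parallel combination: 1/Z_total = 1/R + 1/L + 1/C; Z_total = 5.421 + j25.25 Ω = 25.82∠77.9° Ω.
Step 4 — Source phasor: V = 128∠134.5° V = -89.72 + j91.3 V.
Step 5 — Ohm's law: I = V / Z_total = (-89.72 + j91.3) / (5.421 + j25.25) = 2.727 + j4.139 A.
Step 6 — Convert to polar: |I| = 4.957 A, ∠I = 56.6°.

I = 4.957∠56.6° A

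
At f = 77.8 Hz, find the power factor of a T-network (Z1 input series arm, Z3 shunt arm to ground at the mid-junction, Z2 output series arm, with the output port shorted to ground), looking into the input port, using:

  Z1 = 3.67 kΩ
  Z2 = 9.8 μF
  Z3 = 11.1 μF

Step 1 — Angular frequency: ω = 2π·f = 2π·77.8 = 488.8 rad/s.
Step 2 — Component impedances:
  Z1: Z = R = 3670 Ω
  Z2: Z = 1/(jωC) = -j/(ω·C) = 0 - j208.7 Ω
  Z3: Z = 1/(jωC) = -j/(ω·C) = 0 - j184.3 Ω
Step 3 — With the output port shorted to ground, the output series arm Z2 runs from the junction to ground; the shunt arm Z3 also runs from the junction to ground. They appear in parallel: Z3 || Z2 = 0 - j97.88 Ω.
Step 4 — Series with input arm Z1: Z_in = Z1 + (Z3 || Z2) = 3670 - j97.88 Ω = 3671∠-1.5° Ω.
Step 5 — Power factor: PF = cos(φ) = Re(Z)/|Z| = 3670/3671.3 = 0.9996.
Step 6 — Type: Im(Z) = -97.88 ⇒ leading (phase φ = -1.5°).

PF = 0.9996 (leading, φ = -1.5°)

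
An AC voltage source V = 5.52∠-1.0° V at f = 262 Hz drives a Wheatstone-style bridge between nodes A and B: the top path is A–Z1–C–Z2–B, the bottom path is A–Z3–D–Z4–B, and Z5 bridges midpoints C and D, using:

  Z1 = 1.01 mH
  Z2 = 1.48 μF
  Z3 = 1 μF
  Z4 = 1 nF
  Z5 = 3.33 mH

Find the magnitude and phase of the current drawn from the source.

Step 1 — Angular frequency: ω = 2π·f = 2π·262 = 1646 rad/s.
Step 2 — Component impedances:
  Z1: Z = jωL = j·1646·0.00101 = 0 + j1.663 Ω
  Z2: Z = 1/(jωC) = -j/(ω·C) = 0 - j410.4 Ω
  Z3: Z = 1/(jωC) = -j/(ω·C) = 0 - j607.5 Ω
  Z4: Z = 1/(jωC) = -j/(ω·C) = 0 - j6.075e+05 Ω
  Z5: Z = jωL = j·1646·0.00333 = 0 + j5.482 Ω
Step 3 — Bridge requires nodal analysis (the Z5 bridge couples midpoints C and D, so the two paths cannot be reduced to a simple series/parallel combination). Setting node B to ground and injecting 1 A at node A, the 3-node admittance system at A, C, D solves to V_A = Z_AB = 0 - j408.5 Ω = 408.5∠-90.0° Ω.
Step 4 — Source phasor: V = 5.52∠-1.0° V = 5.519 - j0.09634 V.
Step 5 — Ohm's law: I = V / Z_total = (5.519 - j0.09634) / (0 - j408.5) = 0.0002358 + j0.01351 A.
Step 6 — Convert to polar: |I| = 0.01351 A, ∠I = 89.0°.

I = 0.01351∠89.0° A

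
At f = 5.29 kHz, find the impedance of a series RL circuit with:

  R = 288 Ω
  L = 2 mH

Step 1 — Angular frequency: ω = 2π·f = 2π·5290 = 3.324e+04 rad/s.
Step 2 — Component impedances:
  R: Z = R = 288 Ω
  L: Z = jωL = j·3.324e+04·0.002 = 0 + j66.48 Ω
Step 3 — Series combination: Z_total = R + L = 288 + j66.48 Ω = 295.6∠13.0° Ω.

Z = 288 + j66.48 Ω = 295.6∠13.0° Ω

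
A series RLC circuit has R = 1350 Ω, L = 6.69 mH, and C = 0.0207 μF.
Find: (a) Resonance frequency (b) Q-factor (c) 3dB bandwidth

Step 1 — Resonance: ω₀ = 1/√(LC) = 1/√(0.00669·2.07e-08) = 8.498e+04 rad/s.
Step 2 — f₀ = ω₀/(2π) = 1.352e+04 Hz.
Step 3 — Series Q: Q = ω₀L/R = 8.498e+04·0.00669/1350 = 0.4211.
Step 4 — Bandwidth: Δω = ω₀/Q = 2.018e+05 rad/s; BW = Δω/(2π) = 3.212e+04 Hz.

(a) f₀ = 1.352e+04 Hz  (b) Q = 0.4211  (c) BW = 3.212e+04 Hz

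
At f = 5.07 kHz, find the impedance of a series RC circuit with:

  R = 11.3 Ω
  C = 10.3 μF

Step 1 — Angular frequency: ω = 2π·f = 2π·5070 = 3.186e+04 rad/s.
Step 2 — Component impedances:
  R: Z = R = 11.3 Ω
  C: Z = 1/(jωC) = -j/(ω·C) = 0 - j3.048 Ω
Step 3 — Series combination: Z_total = R + C = 11.3 - j3.048 Ω = 11.7∠-15.1° Ω.

Z = 11.3 - j3.048 Ω = 11.7∠-15.1° Ω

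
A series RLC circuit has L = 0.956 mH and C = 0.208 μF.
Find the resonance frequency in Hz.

Step 1 — Resonance condition Im(Z)=0 gives ω₀ = 1/√(LC).
Step 2 — ω₀ = 1/√(0.000956·2.08e-07) = 7.092e+04 rad/s.
Step 3 — f₀ = ω₀/(2π) = 1.129e+04 Hz.

f₀ = 1.129e+04 Hz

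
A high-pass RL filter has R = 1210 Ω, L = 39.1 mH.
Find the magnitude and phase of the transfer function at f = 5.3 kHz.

Step 1 — Angular frequency: ω = 2π·5300 = 3.33e+04 rad/s.
Step 2 — Transfer function: H(jω) = jωL/(R + jωL).
Step 3 — Numerator jωL = j·1302; denominator R + jωL = 1210 + j1302.
Step 4 — H = 0.5366 + j0.4987.
Step 5 — Magnitude: |H| = 0.7325 (-2.7 dB); phase: φ = 42.9°.

|H| = 0.7325 (-2.7 dB), φ = 42.9°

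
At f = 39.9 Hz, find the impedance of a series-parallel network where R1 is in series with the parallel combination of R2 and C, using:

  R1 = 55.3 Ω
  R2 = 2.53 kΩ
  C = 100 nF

Step 1 — Angular frequency: ω = 2π·f = 2π·39.9 = 250.7 rad/s.
Step 2 — Component impedances:
  R1: Z = R = 55.3 Ω
  R2: Z = R = 2530 Ω
  C: Z = 1/(jωC) = -j/(ω·C) = 0 - j3.989e+04 Ω
Step 3 — Parallel branch: R2 || C = 1/(1/R2 + 1/C) = 2520 - j159.8 Ω.
Step 4 — Series with R1: Z_total = R1 + (R2 || C) = 2575 - j159.8 Ω = 2580∠-3.6° Ω.

Z = 2575 - j159.8 Ω = 2580∠-3.6° Ω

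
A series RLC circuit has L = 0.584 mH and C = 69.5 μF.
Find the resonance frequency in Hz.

Step 1 — Resonance condition Im(Z)=0 gives ω₀ = 1/√(LC).
Step 2 — ω₀ = 1/√(0.000584·6.95e-05) = 4964 rad/s.
Step 3 — f₀ = ω₀/(2π) = 790 Hz.

f₀ = 790 Hz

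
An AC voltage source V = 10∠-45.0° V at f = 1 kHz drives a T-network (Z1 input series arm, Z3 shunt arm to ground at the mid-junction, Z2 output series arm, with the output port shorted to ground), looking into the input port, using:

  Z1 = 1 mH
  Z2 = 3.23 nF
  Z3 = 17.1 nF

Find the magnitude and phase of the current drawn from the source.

Step 1 — Angular frequency: ω = 2π·f = 2π·1000 = 6283 rad/s.
Step 2 — Component impedances:
  Z1: Z = jωL = j·6283·0.001 = 0 + j6.283 Ω
  Z2: Z = 1/(jωC) = -j/(ω·C) = 0 - j4.927e+04 Ω
  Z3: Z = 1/(jωC) = -j/(ω·C) = 0 - j9307 Ω
Step 3 — With the output port shorted to ground, the output series arm Z2 runs from the junction to ground; the shunt arm Z3 also runs from the junction to ground. They appear in parallel: Z3 || Z2 = 0 - j7829 Ω.
Step 4 — Series with input arm Z1: Z_in = Z1 + (Z3 || Z2) = 0 - j7822 Ω = 7822∠-90.0° Ω.
Step 5 — Source phasor: V = 10∠-45.0° V = 7.071 - j7.071 V.
Step 6 — Ohm's law: I = V / Z_total = (7.071 - j7.071) / (0 - j7822) = 0.000904 + j0.000904 A.
Step 7 — Convert to polar: |I| = 0.001278 A, ∠I = 45.0°.

I = 0.001278∠45.0° A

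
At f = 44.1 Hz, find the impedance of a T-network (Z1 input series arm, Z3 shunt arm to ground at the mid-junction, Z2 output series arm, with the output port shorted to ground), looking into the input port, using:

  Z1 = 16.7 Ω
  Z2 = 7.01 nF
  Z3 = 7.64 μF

Step 1 — Angular frequency: ω = 2π·f = 2π·44.1 = 277.1 rad/s.
Step 2 — Component impedances:
  Z1: Z = R = 16.7 Ω
  Z2: Z = 1/(jωC) = -j/(ω·C) = 0 - j5.148e+05 Ω
  Z3: Z = 1/(jωC) = -j/(ω·C) = 0 - j472.4 Ω
Step 3 — With the output port shorted to ground, the output series arm Z2 runs from the junction to ground; the shunt arm Z3 also runs from the junction to ground. They appear in parallel: Z3 || Z2 = 0 - j471.9 Ω.
Step 4 — Series with input arm Z1: Z_in = Z1 + (Z3 || Z2) = 16.7 - j471.9 Ω = 472.2∠-88.0° Ω.

Z = 16.7 - j471.9 Ω = 472.2∠-88.0° Ω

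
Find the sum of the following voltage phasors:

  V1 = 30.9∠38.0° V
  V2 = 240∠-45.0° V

Step 1 — Convert each phasor to rectangular form:
  V1 = 30.9·(cos(38.0°) + j·sin(38.0°)) = 24.35 + j19.02 V
  V2 = 240·(cos(-45.0°) + j·sin(-45.0°)) = 169.7 - j169.7 V
Step 2 — Sum components: V_total = 194.1 - j150.7 V.
Step 3 — Convert to polar: |V_total| = 245.7 V, ∠V_total = -37.8°.

V_total = 245.7∠-37.8° V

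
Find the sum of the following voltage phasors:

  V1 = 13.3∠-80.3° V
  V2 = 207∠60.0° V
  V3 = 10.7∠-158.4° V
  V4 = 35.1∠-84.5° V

Step 1 — Convert each phasor to rectangular form:
  V1 = 13.3·(cos(-80.3°) + j·sin(-80.3°)) = 2.241 - j13.11 V
  V2 = 207·(cos(60.0°) + j·sin(60.0°)) = 103.5 + j179.3 V
  V3 = 10.7·(cos(-158.4°) + j·sin(-158.4°)) = -9.949 - j3.939 V
  V4 = 35.1·(cos(-84.5°) + j·sin(-84.5°)) = 3.364 - j34.94 V
Step 2 — Sum components: V_total = 99.16 + j127.3 V.
Step 3 — Convert to polar: |V_total| = 161.3 V, ∠V_total = 52.1°.

V_total = 161.3∠52.1° V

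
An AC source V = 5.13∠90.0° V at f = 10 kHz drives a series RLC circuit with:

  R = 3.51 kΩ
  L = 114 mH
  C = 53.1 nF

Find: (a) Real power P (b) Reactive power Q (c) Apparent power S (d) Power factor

Step 1 — Angular frequency: ω = 2π·f = 2π·1e+04 = 6.283e+04 rad/s.
Step 2 — Component impedances:
  R: Z = R = 3510 Ω
  L: Z = jωL = j·6.283e+04·0.114 = 0 + j7163 Ω
  C: Z = 1/(jωC) = -j/(ω·C) = 0 - j299.7 Ω
Step 3 — Series combination: Z_total = R + L + C = 3510 + j6863 Ω = 7709∠62.9° Ω.
Step 4 — Source phasor: V = 5.13∠90.0° V = 0 + j5.13 V.
Step 5 — Current: I = V / Z = 0.0005925 + j0.000303 A = 0.0006655∠27.1° A.
Step 6 — Complex power: S = V·I* = 0.001555 + j0.00304 VA.
Step 7 — Real power: P = Re(S) = 0.001555 W.
Step 8 — Reactive power: Q = Im(S) = 0.00304 VAR.
Step 9 — Apparent power: |S| = 0.003414 VA.
Step 10 — Power factor: PF = P/|S| = 0.4553 (lagging).

(a) P = 0.001555 W  (b) Q = 0.00304 VAR  (c) S = 0.003414 VA  (d) PF = 0.4553 (lagging)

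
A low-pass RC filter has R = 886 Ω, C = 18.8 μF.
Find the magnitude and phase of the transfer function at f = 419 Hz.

Step 1 — Angular frequency: ω = 2π·419 = 2633 rad/s.
Step 2 — Transfer function: H(jω) = 1/(1 + jωRC).
Step 3 — Denominator: 1 + jωRC = 1 + j·2633·886·1.88e-05 = 1 + j43.85.
Step 4 — H = 0.0005198 - j0.02279.
Step 5 — Magnitude: |H| = 0.0228 (-32.8 dB); phase: φ = -88.7°.

|H| = 0.0228 (-32.8 dB), φ = -88.7°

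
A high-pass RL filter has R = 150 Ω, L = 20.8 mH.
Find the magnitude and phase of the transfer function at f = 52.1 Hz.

Step 1 — Angular frequency: ω = 2π·52.1 = 327.4 rad/s.
Step 2 — Transfer function: H(jω) = jωL/(R + jωL).
Step 3 — Numerator jωL = j·6.809; denominator R + jωL = 150 + j6.809.
Step 4 — H = 0.002056 + j0.0453.
Step 5 — Magnitude: |H| = 0.04535 (-26.9 dB); phase: φ = 87.4°.

|H| = 0.04535 (-26.9 dB), φ = 87.4°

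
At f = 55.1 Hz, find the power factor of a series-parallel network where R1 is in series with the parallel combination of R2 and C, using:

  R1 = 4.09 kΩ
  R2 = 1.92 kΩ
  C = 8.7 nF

Step 1 — Angular frequency: ω = 2π·f = 2π·55.1 = 346.2 rad/s.
Step 2 — Component impedances:
  R1: Z = R = 4090 Ω
  R2: Z = R = 1920 Ω
  C: Z = 1/(jωC) = -j/(ω·C) = 0 - j3.32e+05 Ω
Step 3 — Parallel branch: R2 || C = 1/(1/R2 + 1/C) = 1920 - j11.1 Ω.
Step 4 — Series with R1: Z_total = R1 + (R2 || C) = 6010 - j11.1 Ω = 6010∠-0.1° Ω.
Step 5 — Power factor: PF = cos(φ) = Re(Z)/|Z| = 6010/6010 = 1.
Step 6 — Type: Im(Z) = -11.1 ⇒ leading (phase φ = -0.1°).

PF = 1 (leading, φ = -0.1°)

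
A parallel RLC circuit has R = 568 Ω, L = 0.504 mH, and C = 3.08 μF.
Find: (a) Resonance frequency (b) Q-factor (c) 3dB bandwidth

Step 1 — Resonance: ω₀ = 1/√(LC) = 1/√(0.000504·3.08e-06) = 2.538e+04 rad/s.
Step 2 — f₀ = ω₀/(2π) = 4040 Hz.
Step 3 — Parallel Q: Q = R/(ω₀L) = 568/(2.538e+04·0.000504) = 44.4.
Step 4 — Bandwidth: Δω = ω₀/Q = 571.6 rad/s; BW = Δω/(2π) = 90.97 Hz.

(a) f₀ = 4040 Hz  (b) Q = 44.4  (c) BW = 90.97 Hz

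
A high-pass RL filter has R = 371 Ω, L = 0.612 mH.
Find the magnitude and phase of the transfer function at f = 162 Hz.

Step 1 — Angular frequency: ω = 2π·162 = 1018 rad/s.
Step 2 — Transfer function: H(jω) = jωL/(R + jωL).
Step 3 — Numerator jωL = j·0.6229; denominator R + jωL = 371 + j0.6229.
Step 4 — H = 2.819e-06 + j0.001679.
Step 5 — Magnitude: |H| = 0.001679 (-55.5 dB); phase: φ = 89.9°.

|H| = 0.001679 (-55.5 dB), φ = 89.9°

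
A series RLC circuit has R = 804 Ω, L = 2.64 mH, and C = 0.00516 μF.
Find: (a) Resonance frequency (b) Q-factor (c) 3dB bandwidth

Step 1 — Resonance condition Im(Z)=0 gives ω₀ = 1/√(LC).
Step 2 — ω₀ = 1/√(0.00264·5.16e-09) = 2.709e+05 rad/s.
Step 3 — f₀ = ω₀/(2π) = 4.312e+04 Hz.
Step 4 — Series Q: Q = ω₀L/R = 2.709e+05·0.00264/804 = 0.8897.
Step 5 — 3dB bandwidth: Δω = ω₀/Q = 3.045e+05 rad/s; BW = Δω/(2π) = 4.847e+04 Hz.

(a) f₀ = 4.312e+04 Hz  (b) Q = 0.8897  (c) BW = 4.847e+04 Hz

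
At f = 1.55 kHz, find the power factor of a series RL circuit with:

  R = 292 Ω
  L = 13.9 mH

Step 1 — Angular frequency: ω = 2π·f = 2π·1550 = 9739 rad/s.
Step 2 — Component impedances:
  R: Z = R = 292 Ω
  L: Z = jωL = j·9739·0.0139 = 0 + j135.4 Ω
Step 3 — Series combination: Z_total = R + L = 292 + j135.4 Ω = 321.9∠24.9° Ω.
Step 4 — Power factor: PF = cos(φ) = Re(Z)/|Z| = 292/321.853 = 0.9072.
Step 5 — Type: Im(Z) = 135.4 ⇒ lagging (phase φ = 24.9°).

PF = 0.9072 (lagging, φ = 24.9°)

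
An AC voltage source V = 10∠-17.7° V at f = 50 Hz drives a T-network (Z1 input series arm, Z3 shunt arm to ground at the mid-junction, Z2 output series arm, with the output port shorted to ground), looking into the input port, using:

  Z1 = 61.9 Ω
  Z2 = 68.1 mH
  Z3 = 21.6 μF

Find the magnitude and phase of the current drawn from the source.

Step 1 — Angular frequency: ω = 2π·f = 2π·50 = 314.2 rad/s.
Step 2 — Component impedances:
  Z1: Z = R = 61.9 Ω
  Z2: Z = jωL = j·314.2·0.0681 = 0 + j21.39 Ω
  Z3: Z = 1/(jωC) = -j/(ω·C) = 0 - j147.4 Ω
Step 3 — With the output port shorted to ground, the output series arm Z2 runs from the junction to ground; the shunt arm Z3 also runs from the junction to ground. They appear in parallel: Z3 || Z2 = 0 + j25.03 Ω.
Step 4 — Series with input arm Z1: Z_in = Z1 + (Z3 || Z2) = 61.9 + j25.03 Ω = 66.77∠22.0° Ω.
Step 5 — Source phasor: V = 10∠-17.7° V = 9.527 - j3.04 V.
Step 6 — Ohm's law: I = V / Z_total = (9.527 - j3.04) / (61.9 + j25.03) = 0.1152 - j0.0957 A.
Step 7 — Convert to polar: |I| = 0.1498 A, ∠I = -39.7°.

I = 0.1498∠-39.7° A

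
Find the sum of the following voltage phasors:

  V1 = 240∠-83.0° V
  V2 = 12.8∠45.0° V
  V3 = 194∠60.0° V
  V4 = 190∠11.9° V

Step 1 — Convert each phasor to rectangular form:
  V1 = 240·(cos(-83.0°) + j·sin(-83.0°)) = 29.25 - j238.2 V
  V2 = 12.8·(cos(45.0°) + j·sin(45.0°)) = 9.051 + j9.051 V
  V3 = 194·(cos(60.0°) + j·sin(60.0°)) = 97 + j168 V
  V4 = 190·(cos(11.9°) + j·sin(11.9°)) = 185.9 + j39.18 V
Step 2 — Sum components: V_total = 321.2 - j21.97 V.
Step 3 — Convert to polar: |V_total| = 322 V, ∠V_total = -3.9°.

V_total = 322∠-3.9° V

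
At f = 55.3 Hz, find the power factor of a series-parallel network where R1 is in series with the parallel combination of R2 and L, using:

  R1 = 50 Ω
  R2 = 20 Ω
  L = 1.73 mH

Step 1 — Angular frequency: ω = 2π·f = 2π·55.3 = 347.5 rad/s.
Step 2 — Component impedances:
  R1: Z = R = 50 Ω
  R2: Z = R = 20 Ω
  L: Z = jωL = j·347.5·0.00173 = 0 + j0.6011 Ω
Step 3 — Parallel branch: R2 || L = 1/(1/R2 + 1/L) = 0.01805 + j0.6006 Ω.
Step 4 — Series with R1: Z_total = R1 + (R2 || L) = 50.02 + j0.6006 Ω = 50.02∠0.7° Ω.
Step 5 — Power factor: PF = cos(φ) = Re(Z)/|Z| = 50.018/50.022 = 0.9999.
Step 6 — Type: Im(Z) = 0.6006 ⇒ lagging (phase φ = 0.7°).

PF = 0.9999 (lagging, φ = 0.7°)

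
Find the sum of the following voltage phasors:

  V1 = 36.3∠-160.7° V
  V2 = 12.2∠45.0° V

Step 1 — Convert each phasor to rectangular form:
  V1 = 36.3·(cos(-160.7°) + j·sin(-160.7°)) = -34.26 - j12 V
  V2 = 12.2·(cos(45.0°) + j·sin(45.0°)) = 8.627 + j8.627 V
Step 2 — Sum components: V_total = -25.63 - j3.371 V.
Step 3 — Convert to polar: |V_total| = 25.85 V, ∠V_total = -172.5°.

V_total = 25.85∠-172.5° V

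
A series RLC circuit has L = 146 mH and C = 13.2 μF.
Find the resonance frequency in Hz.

Step 1 — Resonance condition Im(Z)=0 gives ω₀ = 1/√(LC).
Step 2 — ω₀ = 1/√(0.146·1.32e-05) = 720.3 rad/s.
Step 3 — f₀ = ω₀/(2π) = 114.6 Hz.

f₀ = 114.6 Hz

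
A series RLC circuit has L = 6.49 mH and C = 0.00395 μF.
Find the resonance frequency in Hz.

Step 1 — Resonance condition Im(Z)=0 gives ω₀ = 1/√(LC).
Step 2 — ω₀ = 1/√(0.00649·3.95e-09) = 1.975e+05 rad/s.
Step 3 — f₀ = ω₀/(2π) = 3.143e+04 Hz.

f₀ = 3.143e+04 Hz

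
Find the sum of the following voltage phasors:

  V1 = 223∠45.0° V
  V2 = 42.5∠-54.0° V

Step 1 — Convert each phasor to rectangular form:
  V1 = 223·(cos(45.0°) + j·sin(45.0°)) = 157.7 + j157.7 V
  V2 = 42.5·(cos(-54.0°) + j·sin(-54.0°)) = 24.98 - j34.38 V
Step 2 — Sum components: V_total = 182.7 + j123.3 V.
Step 3 — Convert to polar: |V_total| = 220.4 V, ∠V_total = 34.0°.

V_total = 220.4∠34.0° V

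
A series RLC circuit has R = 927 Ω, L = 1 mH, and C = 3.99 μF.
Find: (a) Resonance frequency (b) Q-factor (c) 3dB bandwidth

Step 1 — Resonance: ω₀ = 1/√(LC) = 1/√(0.001·3.99e-06) = 1.583e+04 rad/s.
Step 2 — f₀ = ω₀/(2π) = 2520 Hz.
Step 3 — Series Q: Q = ω₀L/R = 1.583e+04·0.001/927 = 0.01708.
Step 4 — Bandwidth: Δω = ω₀/Q = 9.27e+05 rad/s; BW = Δω/(2π) = 1.475e+05 Hz.

(a) f₀ = 2520 Hz  (b) Q = 0.01708  (c) BW = 1.475e+05 Hz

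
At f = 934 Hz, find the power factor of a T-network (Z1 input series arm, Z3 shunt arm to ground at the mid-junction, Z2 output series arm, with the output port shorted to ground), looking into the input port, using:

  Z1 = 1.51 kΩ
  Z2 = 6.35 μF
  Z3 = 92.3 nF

Step 1 — Angular frequency: ω = 2π·f = 2π·934 = 5868 rad/s.
Step 2 — Component impedances:
  Z1: Z = R = 1510 Ω
  Z2: Z = 1/(jωC) = -j/(ω·C) = 0 - j26.83 Ω
  Z3: Z = 1/(jωC) = -j/(ω·C) = 0 - j1846 Ω
Step 3 — With the output port shorted to ground, the output series arm Z2 runs from the junction to ground; the shunt arm Z3 also runs from the junction to ground. They appear in parallel: Z3 || Z2 = 0 - j26.45 Ω.
Step 4 — Series with input arm Z1: Z_in = Z1 + (Z3 || Z2) = 1510 - j26.45 Ω = 1510∠-1.0° Ω.
Step 5 — Power factor: PF = cos(φ) = Re(Z)/|Z| = 1510/1510.23 = 0.9998.
Step 6 — Type: Im(Z) = -26.45 ⇒ leading (phase φ = -1.0°).

PF = 0.9998 (leading, φ = -1.0°)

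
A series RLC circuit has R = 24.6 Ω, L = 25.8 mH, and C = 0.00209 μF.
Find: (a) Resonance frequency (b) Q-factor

Step 1 — Resonance condition Im(Z)=0 gives ω₀ = 1/√(LC).
Step 2 — ω₀ = 1/√(0.0258·2.09e-09) = 1.362e+05 rad/s.
Step 3 — f₀ = ω₀/(2π) = 2.167e+04 Hz.
Step 4 — Series Q: Q = ω₀L/R = 1.362e+05·0.0258/24.6 = 142.8.

(a) f₀ = 2.167e+04 Hz  (b) Q = 142.8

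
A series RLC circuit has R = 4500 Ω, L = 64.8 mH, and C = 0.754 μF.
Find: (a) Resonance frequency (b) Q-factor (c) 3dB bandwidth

Step 1 — Resonance condition Im(Z)=0 gives ω₀ = 1/√(LC).
Step 2 — ω₀ = 1/√(0.0648·7.54e-07) = 4524 rad/s.
Step 3 — f₀ = ω₀/(2π) = 720 Hz.
Step 4 — Series Q: Q = ω₀L/R = 4524·0.0648/4500 = 0.06515.
Step 5 — 3dB bandwidth: Δω = ω₀/Q = 6.944e+04 rad/s; BW = Δω/(2π) = 1.105e+04 Hz.

(a) f₀ = 720 Hz  (b) Q = 0.06515  (c) BW = 1.105e+04 Hz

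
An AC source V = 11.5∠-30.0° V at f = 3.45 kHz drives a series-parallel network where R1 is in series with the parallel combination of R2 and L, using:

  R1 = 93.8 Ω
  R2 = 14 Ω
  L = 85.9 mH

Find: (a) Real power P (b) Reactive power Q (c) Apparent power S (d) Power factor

Step 1 — Angular frequency: ω = 2π·f = 2π·3450 = 2.168e+04 rad/s.
Step 2 — Component impedances:
  R1: Z = R = 93.8 Ω
  R2: Z = R = 14 Ω
  L: Z = jωL = j·2.168e+04·0.0859 = 0 + j1862 Ω
Step 3 — Parallel branch: R2 || L = 1/(1/R2 + 1/L) = 14 + j0.1053 Ω.
Step 4 — Series with R1: Z_total = R1 + (R2 || L) = 107.8 + j0.1053 Ω = 107.8∠0.1° Ω.
Step 5 — Source phasor: V = 11.5∠-30.0° V = 9.959 - j5.75 V.
Step 6 — Current: I = V / Z = 0.09234 - j0.05343 A = 0.1067∠-30.1° A.
Step 7 — Complex power: S = V·I* = 1.227 + j0.001198 VA.
Step 8 — Real power: P = Re(S) = 1.227 W.
Step 9 — Reactive power: Q = Im(S) = 0.001198 VAR.
Step 10 — Apparent power: |S| = 1.227 VA.
Step 11 — Power factor: PF = P/|S| = 1 (lagging).

(a) P = 1.227 W  (b) Q = 0.001198 VAR  (c) S = 1.227 VA  (d) PF = 1 (lagging)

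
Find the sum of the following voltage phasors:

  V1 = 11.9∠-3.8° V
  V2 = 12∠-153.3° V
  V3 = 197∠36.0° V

Step 1 — Convert each phasor to rectangular form:
  V1 = 11.9·(cos(-3.8°) + j·sin(-3.8°)) = 11.87 - j0.7887 V
  V2 = 12·(cos(-153.3°) + j·sin(-153.3°)) = -10.72 - j5.392 V
  V3 = 197·(cos(36.0°) + j·sin(36.0°)) = 159.4 + j115.8 V
Step 2 — Sum components: V_total = 160.5 + j109.6 V.
Step 3 — Convert to polar: |V_total| = 194.4 V, ∠V_total = 34.3°.

V_total = 194.4∠34.3° V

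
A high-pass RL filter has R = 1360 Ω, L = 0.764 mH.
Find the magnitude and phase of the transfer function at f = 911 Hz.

Step 1 — Angular frequency: ω = 2π·911 = 5724 rad/s.
Step 2 — Transfer function: H(jω) = jωL/(R + jωL).
Step 3 — Numerator jωL = j·4.373; denominator R + jωL = 1360 + j4.373.
Step 4 — H = 1.034e-05 + j0.003215.
Step 5 — Magnitude: |H| = 0.003216 (-49.9 dB); phase: φ = 89.8°.

|H| = 0.003216 (-49.9 dB), φ = 89.8°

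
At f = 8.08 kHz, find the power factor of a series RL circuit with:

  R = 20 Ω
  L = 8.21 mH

Step 1 — Angular frequency: ω = 2π·f = 2π·8080 = 5.077e+04 rad/s.
Step 2 — Component impedances:
  R: Z = R = 20 Ω
  L: Z = jωL = j·5.077e+04·0.00821 = 0 + j416.8 Ω
Step 3 — Series combination: Z_total = R + L = 20 + j416.8 Ω = 417.3∠87.3° Ω.
Step 4 — Power factor: PF = cos(φ) = Re(Z)/|Z| = 20/417.3 = 0.04793.
Step 5 — Type: Im(Z) = 416.8 ⇒ lagging (phase φ = 87.3°).

PF = 0.04793 (lagging, φ = 87.3°)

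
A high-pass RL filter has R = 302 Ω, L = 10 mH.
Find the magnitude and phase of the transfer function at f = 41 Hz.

Step 1 — Angular frequency: ω = 2π·41 = 257.6 rad/s.
Step 2 — Transfer function: H(jω) = jωL/(R + jωL).
Step 3 — Numerator jωL = j·2.576; denominator R + jωL = 302 + j2.576.
Step 4 — H = 7.276e-05 + j0.00853.
Step 5 — Magnitude: |H| = 0.00853 (-41.4 dB); phase: φ = 89.5°.

|H| = 0.00853 (-41.4 dB), φ = 89.5°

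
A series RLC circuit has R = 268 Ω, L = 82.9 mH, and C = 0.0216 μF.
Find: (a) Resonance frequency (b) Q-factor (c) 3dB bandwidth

Step 1 — Resonance condition Im(Z)=0 gives ω₀ = 1/√(LC).
Step 2 — ω₀ = 1/√(0.0829·2.16e-08) = 2.363e+04 rad/s.
Step 3 — f₀ = ω₀/(2π) = 3761 Hz.
Step 4 — Series Q: Q = ω₀L/R = 2.363e+04·0.0829/268 = 7.31.
Step 5 — 3dB bandwidth: Δω = ω₀/Q = 3233 rad/s; BW = Δω/(2π) = 514.5 Hz.

(a) f₀ = 3761 Hz  (b) Q = 7.31  (c) BW = 514.5 Hz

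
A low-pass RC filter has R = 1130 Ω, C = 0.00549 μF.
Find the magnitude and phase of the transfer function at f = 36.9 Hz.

Step 1 — Angular frequency: ω = 2π·36.9 = 231.8 rad/s.
Step 2 — Transfer function: H(jω) = 1/(1 + jωRC).
Step 3 — Denominator: 1 + jωRC = 1 + j·231.8·1130·5.49e-09 = 1 + j0.001438.
Step 4 — H = 1 - j0.001438.
Step 5 — Magnitude: |H| = 1 (-0.0 dB); phase: φ = -0.1°.

|H| = 1 (-0.0 dB), φ = -0.1°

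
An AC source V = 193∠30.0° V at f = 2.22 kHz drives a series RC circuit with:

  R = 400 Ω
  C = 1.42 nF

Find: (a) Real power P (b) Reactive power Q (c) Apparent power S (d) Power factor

Step 1 — Angular frequency: ω = 2π·f = 2π·2220 = 1.395e+04 rad/s.
Step 2 — Component impedances:
  R: Z = R = 400 Ω
  C: Z = 1/(jωC) = -j/(ω·C) = 0 - j5.049e+04 Ω
Step 3 — Series combination: Z_total = R + C = 400 - j5.049e+04 Ω = 5.049e+04∠-89.5° Ω.
Step 4 — Source phasor: V = 193∠30.0° V = 167.1 + j96.5 V.
Step 5 — Current: I = V / Z = -0.001885 + j0.003326 A = 0.003823∠119.5° A.
Step 6 — Complex power: S = V·I* = 0.005845 - j0.7377 VA.
Step 7 — Real power: P = Re(S) = 0.005845 W.
Step 8 — Reactive power: Q = Im(S) = -0.7377 VAR.
Step 9 — Apparent power: |S| = 0.7378 VA.
Step 10 — Power factor: PF = P/|S| = 0.007923 (leading).

(a) P = 0.005845 W  (b) Q = -0.7377 VAR  (c) S = 0.7378 VA  (d) PF = 0.007923 (leading)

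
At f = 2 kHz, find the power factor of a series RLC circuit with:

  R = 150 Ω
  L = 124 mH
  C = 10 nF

Step 1 — Angular frequency: ω = 2π·f = 2π·2000 = 1.257e+04 rad/s.
Step 2 — Component impedances:
  R: Z = R = 150 Ω
  L: Z = jωL = j·1.257e+04·0.124 = 0 + j1558 Ω
  C: Z = 1/(jωC) = -j/(ω·C) = 0 - j7958 Ω
Step 3 — Series combination: Z_total = R + L + C = 150 - j6400 Ω = 6401∠-88.7° Ω.
Step 4 — Power factor: PF = cos(φ) = Re(Z)/|Z| = 150/6401 = 0.02343.
Step 5 — Type: Im(Z) = -6400 ⇒ leading (phase φ = -88.7°).

PF = 0.02343 (leading, φ = -88.7°)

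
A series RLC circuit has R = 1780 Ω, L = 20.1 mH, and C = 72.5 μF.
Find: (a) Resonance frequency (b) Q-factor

Step 1 — Resonance condition Im(Z)=0 gives ω₀ = 1/√(LC).
Step 2 — ω₀ = 1/√(0.0201·7.25e-05) = 828.4 rad/s.
Step 3 — f₀ = ω₀/(2π) = 131.8 Hz.
Step 4 — Series Q: Q = ω₀L/R = 828.4·0.0201/1780 = 0.009354.

(a) f₀ = 131.8 Hz  (b) Q = 0.009354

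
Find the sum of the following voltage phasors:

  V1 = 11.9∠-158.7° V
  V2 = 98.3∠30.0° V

Step 1 — Convert each phasor to rectangular form:
  V1 = 11.9·(cos(-158.7°) + j·sin(-158.7°)) = -11.09 - j4.323 V
  V2 = 98.3·(cos(30.0°) + j·sin(30.0°)) = 85.13 + j49.15 V
Step 2 — Sum components: V_total = 74.04 + j44.83 V.
Step 3 — Convert to polar: |V_total| = 86.56 V, ∠V_total = 31.2°.

V_total = 86.56∠31.2° V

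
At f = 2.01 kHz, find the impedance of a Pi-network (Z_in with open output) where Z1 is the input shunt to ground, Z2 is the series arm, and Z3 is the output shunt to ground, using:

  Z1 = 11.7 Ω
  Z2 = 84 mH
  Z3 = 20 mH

Step 1 — Angular frequency: ω = 2π·f = 2π·2010 = 1.263e+04 rad/s.
Step 2 — Component impedances:
  Z1: Z = R = 11.7 Ω
  Z2: Z = jωL = j·1.263e+04·0.084 = 0 + j1061 Ω
  Z3: Z = jωL = j·1.263e+04·0.02 = 0 + j252.6 Ω
Step 3 — With open output, the series arm Z2 and the output shunt Z3 appear in series to ground: Z2 + Z3 = 0 + j1313 Ω.
Step 4 — Parallel with input shunt Z1: Z_in = Z1 || (Z2 + Z3) = 11.7 + j0.1042 Ω = 11.7∠0.5° Ω.

Z = 11.7 + j0.1042 Ω = 11.7∠0.5° Ω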